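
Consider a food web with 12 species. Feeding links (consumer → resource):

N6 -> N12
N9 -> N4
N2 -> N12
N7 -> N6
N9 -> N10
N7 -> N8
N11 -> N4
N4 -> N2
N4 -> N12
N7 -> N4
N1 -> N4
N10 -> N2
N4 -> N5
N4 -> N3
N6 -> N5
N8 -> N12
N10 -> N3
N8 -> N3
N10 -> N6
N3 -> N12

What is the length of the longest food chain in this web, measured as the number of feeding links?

One longest chain: N12 → N2 → N4 → N7.
It has 4 species and 3 links.

3 links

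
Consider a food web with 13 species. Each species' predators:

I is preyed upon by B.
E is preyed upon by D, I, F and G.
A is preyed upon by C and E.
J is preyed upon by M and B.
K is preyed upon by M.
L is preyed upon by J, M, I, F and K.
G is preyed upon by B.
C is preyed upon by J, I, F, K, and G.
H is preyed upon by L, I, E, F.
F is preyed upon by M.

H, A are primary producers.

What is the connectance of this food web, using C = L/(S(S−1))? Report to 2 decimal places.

The web has S = 13 species and L = 26 feeding links.
C = L / (S(S−1)) = 26 / 156 = 0.1667 ≈ 0.17.

C = 0.17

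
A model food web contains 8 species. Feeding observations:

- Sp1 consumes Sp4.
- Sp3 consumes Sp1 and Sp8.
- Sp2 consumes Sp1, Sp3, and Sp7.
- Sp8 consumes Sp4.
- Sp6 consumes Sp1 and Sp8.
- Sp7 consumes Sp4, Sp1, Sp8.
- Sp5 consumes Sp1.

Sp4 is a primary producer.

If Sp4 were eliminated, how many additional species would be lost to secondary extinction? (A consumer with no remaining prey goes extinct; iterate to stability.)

Remove Sp4.
Round 1: Sp1 (all prey gone), Sp8 (all prey gone) → extinct.
Round 2: Sp3 (all prey gone), Sp6 (all prey gone), Sp5 (all prey gone), Sp7 (all prey gone) → extinct.
Round 3: Sp2 (all prey gone) → extinct.
No further losses. Total secondary extinctions: 7.

7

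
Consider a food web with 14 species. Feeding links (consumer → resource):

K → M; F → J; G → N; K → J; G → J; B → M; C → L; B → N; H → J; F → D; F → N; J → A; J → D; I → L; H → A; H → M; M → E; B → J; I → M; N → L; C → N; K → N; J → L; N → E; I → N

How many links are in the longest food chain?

One longest chain: L → J → H.
It has 3 species and 2 links.

2 links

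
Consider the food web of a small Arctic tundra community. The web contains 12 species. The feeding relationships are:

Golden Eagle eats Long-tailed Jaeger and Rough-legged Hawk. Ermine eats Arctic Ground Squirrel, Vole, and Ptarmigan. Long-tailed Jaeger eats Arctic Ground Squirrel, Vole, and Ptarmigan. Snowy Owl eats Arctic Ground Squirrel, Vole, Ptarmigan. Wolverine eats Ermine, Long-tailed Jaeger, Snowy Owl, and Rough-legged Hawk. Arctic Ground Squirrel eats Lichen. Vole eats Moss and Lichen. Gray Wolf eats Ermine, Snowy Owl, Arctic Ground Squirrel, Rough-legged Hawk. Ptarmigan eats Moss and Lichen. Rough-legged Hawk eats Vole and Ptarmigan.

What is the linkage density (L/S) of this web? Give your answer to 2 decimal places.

There are L = 26 links among S = 12 species.
L/S = 26/12 = 2.1667 ≈ 2.17.

L/S = 2.17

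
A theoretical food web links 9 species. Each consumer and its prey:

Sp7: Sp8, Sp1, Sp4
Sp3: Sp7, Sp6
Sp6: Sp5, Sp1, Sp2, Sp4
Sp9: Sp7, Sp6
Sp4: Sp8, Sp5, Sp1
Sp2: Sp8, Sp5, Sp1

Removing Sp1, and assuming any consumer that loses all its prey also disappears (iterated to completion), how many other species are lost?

0

Remove Sp1.
Every predator of it retains at least one other prey: Sp2 still has Sp8, Sp5; Sp4 still has Sp8, Sp5; Sp7 still has Sp8, Sp4; Sp6 still has Sp5, Sp2, Sp4.
No consumer loses all prey, so no secondary extinctions occur.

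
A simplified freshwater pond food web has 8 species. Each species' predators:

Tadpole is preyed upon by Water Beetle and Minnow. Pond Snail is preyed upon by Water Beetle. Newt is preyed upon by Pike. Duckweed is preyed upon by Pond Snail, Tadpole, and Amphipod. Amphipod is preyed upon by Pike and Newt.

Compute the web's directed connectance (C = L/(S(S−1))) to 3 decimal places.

C = 0.161

The web has S = 8 species and L = 9 feeding links.
C = L / (S(S−1)) = 9 / 56 = 0.1607 ≈ 0.161.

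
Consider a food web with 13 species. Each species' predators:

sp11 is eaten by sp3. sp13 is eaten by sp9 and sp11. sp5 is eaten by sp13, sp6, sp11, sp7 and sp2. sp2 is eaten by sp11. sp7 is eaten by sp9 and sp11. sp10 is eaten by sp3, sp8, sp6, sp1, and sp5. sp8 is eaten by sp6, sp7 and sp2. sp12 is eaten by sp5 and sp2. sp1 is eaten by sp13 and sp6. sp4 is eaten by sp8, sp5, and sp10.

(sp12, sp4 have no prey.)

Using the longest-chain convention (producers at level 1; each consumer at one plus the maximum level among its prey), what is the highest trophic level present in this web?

6

Producers (level 1): sp12, sp4.
sp4 → sp10 → sp5 → sp7 → sp11 → sp3 gives sp3 level 6.
No species has a prey at level 6, so no species reaches level 7.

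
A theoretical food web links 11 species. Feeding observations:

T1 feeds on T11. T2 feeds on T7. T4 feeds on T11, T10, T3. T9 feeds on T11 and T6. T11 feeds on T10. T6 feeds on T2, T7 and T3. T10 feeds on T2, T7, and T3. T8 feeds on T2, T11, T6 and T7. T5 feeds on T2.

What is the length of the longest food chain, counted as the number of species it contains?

5 species

One longest chain: T7 → T2 → T10 → T11 → T9.
It has 5 species and 4 links.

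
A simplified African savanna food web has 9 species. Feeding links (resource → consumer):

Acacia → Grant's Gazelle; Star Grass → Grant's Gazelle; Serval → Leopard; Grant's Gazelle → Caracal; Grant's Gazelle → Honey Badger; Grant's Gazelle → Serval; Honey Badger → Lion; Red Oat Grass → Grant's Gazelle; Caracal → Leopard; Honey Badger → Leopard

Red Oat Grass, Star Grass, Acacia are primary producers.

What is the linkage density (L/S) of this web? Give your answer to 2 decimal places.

There are L = 10 links among S = 9 species.
L/S = 10/9 = 1.1111 ≈ 1.11.

L/S = 1.11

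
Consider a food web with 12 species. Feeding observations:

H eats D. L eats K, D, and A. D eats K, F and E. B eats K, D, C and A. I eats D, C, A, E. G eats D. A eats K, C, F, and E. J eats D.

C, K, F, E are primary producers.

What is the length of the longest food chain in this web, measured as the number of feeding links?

One longest chain: C → A → I.
It has 3 species and 2 links.

2 links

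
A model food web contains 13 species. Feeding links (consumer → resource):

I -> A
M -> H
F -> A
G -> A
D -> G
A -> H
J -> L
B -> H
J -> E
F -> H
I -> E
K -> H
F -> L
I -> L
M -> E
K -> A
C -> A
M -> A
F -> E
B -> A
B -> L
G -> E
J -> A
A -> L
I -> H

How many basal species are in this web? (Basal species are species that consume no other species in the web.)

Basal species (no prey listed): H, L, E.
Count: 3.

3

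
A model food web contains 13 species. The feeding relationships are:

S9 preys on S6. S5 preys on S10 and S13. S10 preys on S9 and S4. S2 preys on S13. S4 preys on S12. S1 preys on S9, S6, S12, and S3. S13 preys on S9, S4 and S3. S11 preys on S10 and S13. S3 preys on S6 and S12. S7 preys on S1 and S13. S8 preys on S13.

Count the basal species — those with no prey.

2

Basal species (no prey listed): S6, S12.
Count: 2.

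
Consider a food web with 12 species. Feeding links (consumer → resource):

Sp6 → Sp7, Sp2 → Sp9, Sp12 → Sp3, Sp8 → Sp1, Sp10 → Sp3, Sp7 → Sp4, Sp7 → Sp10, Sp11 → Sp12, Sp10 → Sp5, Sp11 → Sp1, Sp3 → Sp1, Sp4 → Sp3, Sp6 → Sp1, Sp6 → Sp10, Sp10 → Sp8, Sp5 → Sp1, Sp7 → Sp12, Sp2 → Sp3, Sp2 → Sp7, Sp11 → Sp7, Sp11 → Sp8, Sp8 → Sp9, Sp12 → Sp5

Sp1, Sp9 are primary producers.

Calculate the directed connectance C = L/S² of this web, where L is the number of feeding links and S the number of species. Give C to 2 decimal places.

The web has S = 12 species and L = 23 feeding links.
C = L / S² = 23 / 144 = 0.1597 ≈ 0.16.

C = 0.16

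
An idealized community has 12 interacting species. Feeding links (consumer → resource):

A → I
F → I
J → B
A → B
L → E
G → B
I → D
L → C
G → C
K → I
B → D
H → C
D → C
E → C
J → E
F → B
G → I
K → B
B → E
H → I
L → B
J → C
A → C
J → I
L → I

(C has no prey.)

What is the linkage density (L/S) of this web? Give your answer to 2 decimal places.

There are L = 25 links among S = 12 species.
L/S = 25/12 = 2.0833 ≈ 2.08.

L/S = 2.08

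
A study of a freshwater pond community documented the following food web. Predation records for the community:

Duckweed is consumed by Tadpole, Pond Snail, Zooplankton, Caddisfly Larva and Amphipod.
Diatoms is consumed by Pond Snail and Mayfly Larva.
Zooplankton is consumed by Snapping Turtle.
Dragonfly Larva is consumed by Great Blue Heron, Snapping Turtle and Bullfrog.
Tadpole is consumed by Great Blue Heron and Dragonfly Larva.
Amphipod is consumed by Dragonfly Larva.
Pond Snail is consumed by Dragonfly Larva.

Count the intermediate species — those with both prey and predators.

5

Intermediate species (has both prey and predators): Tadpole, Pond Snail, Zooplankton, Amphipod, Dragonfly Larva.
Count: 5.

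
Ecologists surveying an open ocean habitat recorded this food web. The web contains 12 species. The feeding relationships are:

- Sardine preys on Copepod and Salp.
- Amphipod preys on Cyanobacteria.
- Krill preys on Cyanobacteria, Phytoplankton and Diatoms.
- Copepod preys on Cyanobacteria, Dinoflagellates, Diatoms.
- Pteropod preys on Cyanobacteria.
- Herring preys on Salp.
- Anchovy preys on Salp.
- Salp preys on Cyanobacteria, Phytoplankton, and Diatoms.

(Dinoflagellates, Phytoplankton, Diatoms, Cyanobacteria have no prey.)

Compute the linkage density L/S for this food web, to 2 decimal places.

L/S = 1.25

There are L = 15 links among S = 12 species.
L/S = 15/12 = 1.2500 ≈ 1.25.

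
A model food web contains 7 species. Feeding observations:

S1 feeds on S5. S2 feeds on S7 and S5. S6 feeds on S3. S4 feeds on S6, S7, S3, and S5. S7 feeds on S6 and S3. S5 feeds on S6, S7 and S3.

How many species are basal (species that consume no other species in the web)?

Basal species (no prey listed): S3.
Count: 1.

1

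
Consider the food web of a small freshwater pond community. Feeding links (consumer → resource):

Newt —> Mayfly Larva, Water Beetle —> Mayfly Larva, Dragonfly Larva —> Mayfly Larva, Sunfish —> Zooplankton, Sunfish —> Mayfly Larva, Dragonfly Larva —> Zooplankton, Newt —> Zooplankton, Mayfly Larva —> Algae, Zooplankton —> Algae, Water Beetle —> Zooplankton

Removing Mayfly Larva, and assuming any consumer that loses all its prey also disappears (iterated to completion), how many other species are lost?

0

Remove Mayfly Larva.
Every predator of it retains at least one other prey: Sunfish still has Zooplankton; Dragonfly Larva still has Zooplankton; Water Beetle still has Zooplankton; Newt still has Zooplankton.
No consumer loses all prey, so no secondary extinctions occur.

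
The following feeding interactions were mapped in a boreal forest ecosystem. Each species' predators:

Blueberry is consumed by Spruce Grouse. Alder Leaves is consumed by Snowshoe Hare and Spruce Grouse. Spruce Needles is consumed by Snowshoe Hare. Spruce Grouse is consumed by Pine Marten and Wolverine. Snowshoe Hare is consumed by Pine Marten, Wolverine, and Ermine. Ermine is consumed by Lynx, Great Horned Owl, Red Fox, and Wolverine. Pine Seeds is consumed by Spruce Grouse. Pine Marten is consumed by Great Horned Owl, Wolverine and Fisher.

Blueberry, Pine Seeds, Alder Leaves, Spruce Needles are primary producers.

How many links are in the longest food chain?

3 links

One longest chain: Blueberry → Spruce Grouse → Pine Marten → Fisher.
It has 4 species and 3 links.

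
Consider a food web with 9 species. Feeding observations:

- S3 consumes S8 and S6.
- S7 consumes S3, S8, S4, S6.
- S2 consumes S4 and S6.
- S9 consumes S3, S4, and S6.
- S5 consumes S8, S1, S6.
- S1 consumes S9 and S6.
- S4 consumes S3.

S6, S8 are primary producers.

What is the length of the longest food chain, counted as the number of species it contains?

One longest chain: S6 → S3 → S4 → S9 → S1 → S5.
It has 6 species and 5 links.

6 species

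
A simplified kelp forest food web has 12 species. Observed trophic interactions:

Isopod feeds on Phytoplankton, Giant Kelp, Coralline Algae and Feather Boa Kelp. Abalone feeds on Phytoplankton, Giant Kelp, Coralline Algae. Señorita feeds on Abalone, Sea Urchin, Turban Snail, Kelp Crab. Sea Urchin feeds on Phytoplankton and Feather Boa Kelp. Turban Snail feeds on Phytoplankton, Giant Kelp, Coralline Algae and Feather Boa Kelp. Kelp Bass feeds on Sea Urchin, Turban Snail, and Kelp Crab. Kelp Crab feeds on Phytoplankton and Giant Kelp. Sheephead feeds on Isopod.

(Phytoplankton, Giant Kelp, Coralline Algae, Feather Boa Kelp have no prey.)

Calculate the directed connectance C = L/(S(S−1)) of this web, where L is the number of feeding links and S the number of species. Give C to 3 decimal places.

C = 0.174

The web has S = 12 species and L = 23 feeding links.
C = L / (S(S−1)) = 23 / 132 = 0.1742 ≈ 0.174.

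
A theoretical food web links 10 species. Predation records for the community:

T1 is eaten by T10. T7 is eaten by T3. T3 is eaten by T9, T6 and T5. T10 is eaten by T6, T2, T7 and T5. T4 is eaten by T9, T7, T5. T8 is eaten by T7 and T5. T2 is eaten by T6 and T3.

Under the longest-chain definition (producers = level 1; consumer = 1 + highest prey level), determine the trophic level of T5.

T1 is a producer → level 1.
T10 eats T1 → level 2.
T2 eats T10 → level 3.
T3 eats T2 (level 3); other prey at levels: T7 3 → level 4.
T5 eats T3 (level 4); other prey at levels: T4 1, T8 1, T10 2 → level 5.

Trophic level 5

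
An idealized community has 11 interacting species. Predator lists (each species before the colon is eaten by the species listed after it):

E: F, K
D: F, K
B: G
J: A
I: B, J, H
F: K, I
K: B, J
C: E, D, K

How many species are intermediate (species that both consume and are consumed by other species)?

Intermediate species (has both prey and predators): E, D, F, K, I, B, J.
Count: 7.

7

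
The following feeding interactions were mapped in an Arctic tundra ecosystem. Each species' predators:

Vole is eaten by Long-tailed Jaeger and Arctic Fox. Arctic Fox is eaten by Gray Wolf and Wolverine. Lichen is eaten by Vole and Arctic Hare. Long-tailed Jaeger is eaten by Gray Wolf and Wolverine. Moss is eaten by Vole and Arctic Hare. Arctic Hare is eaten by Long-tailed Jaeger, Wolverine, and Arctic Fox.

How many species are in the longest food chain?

4 species

One longest chain: Moss → Arctic Hare → Long-tailed Jaeger → Wolverine.
It has 4 species and 3 links.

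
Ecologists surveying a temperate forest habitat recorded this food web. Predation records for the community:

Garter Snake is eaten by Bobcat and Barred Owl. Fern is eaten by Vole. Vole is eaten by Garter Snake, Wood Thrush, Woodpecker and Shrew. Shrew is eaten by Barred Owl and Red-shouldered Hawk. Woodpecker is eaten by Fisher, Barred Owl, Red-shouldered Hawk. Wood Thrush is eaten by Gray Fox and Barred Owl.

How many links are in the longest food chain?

One longest chain: Fern → Vole → Woodpecker → Red-shouldered Hawk.
It has 4 species and 3 links.

3 links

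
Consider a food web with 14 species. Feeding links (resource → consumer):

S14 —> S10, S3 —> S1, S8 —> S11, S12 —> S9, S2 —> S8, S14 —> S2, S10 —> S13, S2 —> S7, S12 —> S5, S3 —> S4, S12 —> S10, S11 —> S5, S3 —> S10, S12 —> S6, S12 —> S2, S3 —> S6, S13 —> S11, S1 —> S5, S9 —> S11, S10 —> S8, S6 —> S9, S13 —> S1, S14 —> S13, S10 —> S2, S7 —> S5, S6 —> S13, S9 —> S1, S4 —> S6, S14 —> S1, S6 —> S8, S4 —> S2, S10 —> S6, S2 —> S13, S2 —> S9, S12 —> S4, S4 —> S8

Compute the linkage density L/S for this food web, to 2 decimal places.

L/S = 2.57

There are L = 36 links among S = 14 species.
L/S = 36/14 = 2.5714 ≈ 2.57.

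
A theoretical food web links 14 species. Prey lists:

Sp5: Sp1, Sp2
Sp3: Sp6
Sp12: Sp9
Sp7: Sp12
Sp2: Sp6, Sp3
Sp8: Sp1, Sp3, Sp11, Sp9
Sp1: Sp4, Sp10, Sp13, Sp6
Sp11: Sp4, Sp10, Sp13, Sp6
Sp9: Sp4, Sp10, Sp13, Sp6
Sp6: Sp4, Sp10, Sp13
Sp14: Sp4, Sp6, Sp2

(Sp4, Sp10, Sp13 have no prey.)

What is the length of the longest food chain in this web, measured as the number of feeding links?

One longest chain: Sp4 → Sp6 → Sp3 → Sp2 → Sp5.
It has 5 species and 4 links.

4 links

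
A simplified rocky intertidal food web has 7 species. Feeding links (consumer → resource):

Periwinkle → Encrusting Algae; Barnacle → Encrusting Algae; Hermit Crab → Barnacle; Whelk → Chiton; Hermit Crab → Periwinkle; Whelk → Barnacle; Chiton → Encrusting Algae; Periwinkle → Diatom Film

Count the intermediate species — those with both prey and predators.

3

Intermediate species (has both prey and predators): Periwinkle, Barnacle, Chiton.
Count: 3.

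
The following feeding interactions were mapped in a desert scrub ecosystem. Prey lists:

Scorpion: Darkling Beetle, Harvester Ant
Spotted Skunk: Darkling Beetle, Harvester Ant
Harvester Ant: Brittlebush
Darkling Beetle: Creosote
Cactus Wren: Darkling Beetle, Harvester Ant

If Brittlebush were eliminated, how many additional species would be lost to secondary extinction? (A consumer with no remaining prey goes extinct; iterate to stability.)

1

Remove Brittlebush.
Round 1: Harvester Ant (all prey gone) → extinct.
No further losses. Total secondary extinctions: 1.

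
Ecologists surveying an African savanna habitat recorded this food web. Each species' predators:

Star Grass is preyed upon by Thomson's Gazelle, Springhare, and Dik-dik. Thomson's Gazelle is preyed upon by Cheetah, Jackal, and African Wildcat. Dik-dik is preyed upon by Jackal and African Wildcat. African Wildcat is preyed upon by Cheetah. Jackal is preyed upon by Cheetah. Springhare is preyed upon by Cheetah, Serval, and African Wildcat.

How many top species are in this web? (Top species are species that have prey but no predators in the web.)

Top species (has prey, but nothing eats it): Serval, Cheetah.
Count: 2.

2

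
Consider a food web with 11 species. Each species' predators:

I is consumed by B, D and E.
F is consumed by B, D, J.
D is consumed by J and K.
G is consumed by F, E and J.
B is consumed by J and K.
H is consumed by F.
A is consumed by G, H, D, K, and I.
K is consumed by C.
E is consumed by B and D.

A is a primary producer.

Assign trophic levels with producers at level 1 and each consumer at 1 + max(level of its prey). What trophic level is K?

A is a producer → level 1.
I eats A → level 2.
E eats I (level 2); other prey at levels: G 2 → level 3.
B eats E (level 3); other prey at levels: I 2, F 3 → level 4.
K eats B (level 4); other prey at levels: A 1, D 4 → level 5.

Trophic level 5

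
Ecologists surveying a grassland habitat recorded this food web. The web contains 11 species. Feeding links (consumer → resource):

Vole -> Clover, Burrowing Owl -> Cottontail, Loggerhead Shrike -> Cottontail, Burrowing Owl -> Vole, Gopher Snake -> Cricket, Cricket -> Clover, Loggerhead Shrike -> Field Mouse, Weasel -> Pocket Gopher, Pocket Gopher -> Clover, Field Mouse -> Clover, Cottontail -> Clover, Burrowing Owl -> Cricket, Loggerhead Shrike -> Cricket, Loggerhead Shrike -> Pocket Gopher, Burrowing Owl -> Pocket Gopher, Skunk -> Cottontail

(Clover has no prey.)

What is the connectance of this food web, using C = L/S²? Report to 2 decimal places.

The web has S = 11 species and L = 16 feeding links.
C = L / S² = 16 / 121 = 0.1322 ≈ 0.13.

C = 0.13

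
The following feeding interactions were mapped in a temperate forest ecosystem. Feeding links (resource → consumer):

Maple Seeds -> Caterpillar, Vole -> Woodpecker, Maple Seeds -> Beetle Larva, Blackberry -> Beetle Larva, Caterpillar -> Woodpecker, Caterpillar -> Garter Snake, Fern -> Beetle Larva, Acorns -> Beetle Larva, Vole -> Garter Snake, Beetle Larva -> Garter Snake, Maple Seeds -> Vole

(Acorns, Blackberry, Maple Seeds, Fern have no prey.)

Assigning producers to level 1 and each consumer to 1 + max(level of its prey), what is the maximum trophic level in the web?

Producers (level 1): Acorns, Blackberry, Maple Seeds, Fern.
Acorns → Beetle Larva → Garter Snake gives Garter Snake level 3.
No species has a prey at level 3, so no species reaches level 4.

3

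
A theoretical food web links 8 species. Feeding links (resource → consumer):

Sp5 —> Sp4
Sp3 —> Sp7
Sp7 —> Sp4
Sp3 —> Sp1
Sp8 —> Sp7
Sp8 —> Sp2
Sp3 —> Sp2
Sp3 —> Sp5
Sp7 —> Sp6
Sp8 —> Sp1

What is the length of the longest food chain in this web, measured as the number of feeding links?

One longest chain: Sp3 → Sp5 → Sp4.
It has 3 species and 2 links.

2 links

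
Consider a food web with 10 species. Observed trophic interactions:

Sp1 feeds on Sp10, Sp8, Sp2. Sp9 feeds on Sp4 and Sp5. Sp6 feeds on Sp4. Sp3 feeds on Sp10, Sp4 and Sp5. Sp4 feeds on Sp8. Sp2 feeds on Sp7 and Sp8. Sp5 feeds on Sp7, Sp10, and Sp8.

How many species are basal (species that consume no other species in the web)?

3

Basal species (no prey listed): Sp7, Sp10, Sp8.
Count: 3.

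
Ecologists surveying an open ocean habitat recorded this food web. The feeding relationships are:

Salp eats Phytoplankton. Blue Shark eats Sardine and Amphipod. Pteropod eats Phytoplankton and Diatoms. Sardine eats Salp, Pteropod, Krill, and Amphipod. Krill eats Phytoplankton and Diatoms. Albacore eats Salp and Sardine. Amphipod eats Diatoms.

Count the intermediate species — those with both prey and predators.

5

Intermediate species (has both prey and predators): Salp, Krill, Pteropod, Amphipod, Sardine.
Count: 5.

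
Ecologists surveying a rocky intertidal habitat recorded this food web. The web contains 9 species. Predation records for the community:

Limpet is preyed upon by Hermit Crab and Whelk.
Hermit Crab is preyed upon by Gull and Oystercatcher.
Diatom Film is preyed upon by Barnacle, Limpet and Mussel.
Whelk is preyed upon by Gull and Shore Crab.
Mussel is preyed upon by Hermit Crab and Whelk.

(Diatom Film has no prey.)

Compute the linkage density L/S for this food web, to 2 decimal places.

L/S = 1.22

There are L = 11 links among S = 9 species.
L/S = 11/9 = 1.2222 ≈ 1.22.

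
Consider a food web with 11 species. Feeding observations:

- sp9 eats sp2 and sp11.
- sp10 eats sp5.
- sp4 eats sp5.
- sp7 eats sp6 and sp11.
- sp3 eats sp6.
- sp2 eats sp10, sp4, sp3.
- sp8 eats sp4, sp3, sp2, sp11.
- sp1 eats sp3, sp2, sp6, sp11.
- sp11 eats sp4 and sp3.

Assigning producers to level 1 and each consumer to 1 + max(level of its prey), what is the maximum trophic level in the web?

4

Producers (level 1): sp6, sp5.
sp5 → sp4 → sp11 → sp8 gives sp8 level 4.
No species has a prey at level 4, so no species reaches level 5.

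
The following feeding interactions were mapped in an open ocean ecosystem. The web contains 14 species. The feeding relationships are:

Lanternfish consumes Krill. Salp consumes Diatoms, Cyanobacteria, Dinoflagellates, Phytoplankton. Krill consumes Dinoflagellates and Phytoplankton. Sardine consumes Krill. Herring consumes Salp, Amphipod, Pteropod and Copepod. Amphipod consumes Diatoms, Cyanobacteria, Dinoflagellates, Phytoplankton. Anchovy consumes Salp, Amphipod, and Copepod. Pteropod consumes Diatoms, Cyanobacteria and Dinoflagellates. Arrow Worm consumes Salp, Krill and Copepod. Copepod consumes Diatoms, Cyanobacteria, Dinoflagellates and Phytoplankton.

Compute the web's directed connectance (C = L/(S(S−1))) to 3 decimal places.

The web has S = 14 species and L = 29 feeding links.
C = L / (S(S−1)) = 29 / 182 = 0.1593 ≈ 0.159.

C = 0.159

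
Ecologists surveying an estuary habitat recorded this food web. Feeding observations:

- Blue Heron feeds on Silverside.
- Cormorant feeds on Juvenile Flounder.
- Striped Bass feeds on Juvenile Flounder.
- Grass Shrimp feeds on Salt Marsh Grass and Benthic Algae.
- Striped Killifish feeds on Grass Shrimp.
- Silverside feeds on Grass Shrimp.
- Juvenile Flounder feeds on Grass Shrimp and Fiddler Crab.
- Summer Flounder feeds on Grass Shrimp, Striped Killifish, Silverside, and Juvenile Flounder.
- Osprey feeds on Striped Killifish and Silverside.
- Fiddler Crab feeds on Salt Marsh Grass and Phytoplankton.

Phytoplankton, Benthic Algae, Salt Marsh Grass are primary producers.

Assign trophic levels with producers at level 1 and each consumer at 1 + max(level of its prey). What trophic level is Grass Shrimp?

Trophic level 2

Benthic Algae is a producer → level 1.
Grass Shrimp eats Benthic Algae (level 1); other prey at levels: Salt Marsh Grass 1 → level 2.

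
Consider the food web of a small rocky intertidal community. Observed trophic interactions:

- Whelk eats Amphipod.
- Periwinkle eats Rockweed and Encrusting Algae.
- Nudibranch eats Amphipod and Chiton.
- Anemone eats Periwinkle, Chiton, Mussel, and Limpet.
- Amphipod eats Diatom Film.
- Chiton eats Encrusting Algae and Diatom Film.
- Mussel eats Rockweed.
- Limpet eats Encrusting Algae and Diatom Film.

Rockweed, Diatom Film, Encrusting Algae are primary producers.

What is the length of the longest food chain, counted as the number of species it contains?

3 species

One longest chain: Diatom Film → Amphipod → Whelk.
It has 3 species and 2 links.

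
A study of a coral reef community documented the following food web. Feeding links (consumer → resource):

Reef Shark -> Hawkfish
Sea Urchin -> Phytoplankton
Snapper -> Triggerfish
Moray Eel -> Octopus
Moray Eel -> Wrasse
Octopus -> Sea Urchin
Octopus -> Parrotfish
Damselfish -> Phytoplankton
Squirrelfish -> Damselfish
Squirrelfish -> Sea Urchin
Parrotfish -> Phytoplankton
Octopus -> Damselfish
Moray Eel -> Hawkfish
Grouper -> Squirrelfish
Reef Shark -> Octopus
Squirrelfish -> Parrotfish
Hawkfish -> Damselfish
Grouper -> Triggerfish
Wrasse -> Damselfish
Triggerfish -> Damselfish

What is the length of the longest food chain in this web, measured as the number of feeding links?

3 links

One longest chain: Phytoplankton → Damselfish → Triggerfish → Snapper.
It has 4 species and 3 links.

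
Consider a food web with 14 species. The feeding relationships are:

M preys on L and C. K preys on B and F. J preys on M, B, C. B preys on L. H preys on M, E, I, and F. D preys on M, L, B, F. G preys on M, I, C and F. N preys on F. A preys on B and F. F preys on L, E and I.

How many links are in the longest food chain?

2 links

One longest chain: I → F → D.
It has 3 species and 2 links.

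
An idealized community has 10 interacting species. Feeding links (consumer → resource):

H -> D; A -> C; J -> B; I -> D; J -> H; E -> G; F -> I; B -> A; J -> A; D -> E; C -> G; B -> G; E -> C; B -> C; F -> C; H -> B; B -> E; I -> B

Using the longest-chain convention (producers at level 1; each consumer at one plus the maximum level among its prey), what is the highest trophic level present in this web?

Producers (level 1): G.
G → C → A → B → H → J gives J level 6.
No species has a prey at level 6, so no species reaches level 7.

6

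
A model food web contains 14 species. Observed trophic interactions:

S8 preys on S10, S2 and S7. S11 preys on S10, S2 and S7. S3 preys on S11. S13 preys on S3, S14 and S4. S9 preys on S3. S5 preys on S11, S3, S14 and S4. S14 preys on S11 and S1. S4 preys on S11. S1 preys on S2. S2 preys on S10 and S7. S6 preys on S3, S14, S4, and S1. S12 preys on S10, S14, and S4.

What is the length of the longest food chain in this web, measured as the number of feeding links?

4 links

One longest chain: S7 → S2 → S11 → S4 → S5.
It has 5 species and 4 links.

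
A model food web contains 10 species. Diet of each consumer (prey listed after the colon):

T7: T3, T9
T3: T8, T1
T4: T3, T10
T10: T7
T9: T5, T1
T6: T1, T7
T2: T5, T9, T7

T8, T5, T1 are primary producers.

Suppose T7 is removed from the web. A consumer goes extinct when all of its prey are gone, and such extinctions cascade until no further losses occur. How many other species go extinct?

1

Remove T7.
Round 1: T10 (all prey gone) → extinct.
No further losses. Total secondary extinctions: 1.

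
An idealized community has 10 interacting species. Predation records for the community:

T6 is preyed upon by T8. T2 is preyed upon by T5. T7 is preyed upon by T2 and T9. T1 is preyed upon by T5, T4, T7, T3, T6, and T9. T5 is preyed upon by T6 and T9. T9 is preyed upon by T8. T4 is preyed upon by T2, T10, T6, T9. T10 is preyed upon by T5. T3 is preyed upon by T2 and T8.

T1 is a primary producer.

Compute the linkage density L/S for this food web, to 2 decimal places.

L/S = 2.00

There are L = 20 links among S = 10 species.
L/S = 20/10 = 2.0000 ≈ 2.00.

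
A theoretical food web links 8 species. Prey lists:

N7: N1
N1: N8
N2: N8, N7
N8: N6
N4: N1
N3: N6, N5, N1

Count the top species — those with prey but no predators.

Top species (has prey, but nothing eats it): N4, N3, N2.
Count: 3.

3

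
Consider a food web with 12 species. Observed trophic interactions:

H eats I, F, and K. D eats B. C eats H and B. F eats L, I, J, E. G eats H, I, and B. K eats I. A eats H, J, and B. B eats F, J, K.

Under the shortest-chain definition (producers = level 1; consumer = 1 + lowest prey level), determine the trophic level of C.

Trophic level 3

I is a producer → level 1.
H eats I → level 2.
C eats H → level 3.
No prey of C is below level 2, so 3 is the minimum.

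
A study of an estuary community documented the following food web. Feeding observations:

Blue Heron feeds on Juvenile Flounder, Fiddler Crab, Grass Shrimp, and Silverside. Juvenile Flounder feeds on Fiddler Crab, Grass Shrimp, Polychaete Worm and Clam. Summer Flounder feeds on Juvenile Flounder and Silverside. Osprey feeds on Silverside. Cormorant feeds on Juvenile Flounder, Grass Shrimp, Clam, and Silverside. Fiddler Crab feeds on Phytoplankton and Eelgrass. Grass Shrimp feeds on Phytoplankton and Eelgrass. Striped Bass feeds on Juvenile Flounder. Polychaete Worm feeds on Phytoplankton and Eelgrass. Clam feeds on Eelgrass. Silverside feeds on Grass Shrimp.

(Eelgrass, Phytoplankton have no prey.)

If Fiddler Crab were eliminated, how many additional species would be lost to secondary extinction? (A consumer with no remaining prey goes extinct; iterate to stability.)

0

Remove Fiddler Crab.
Every predator of it retains at least one other prey: Juvenile Flounder still has Polychaete Worm, Grass Shrimp, Clam; Blue Heron still has Grass Shrimp, Silverside, Juvenile Flounder.
No consumer loses all prey, so no secondary extinctions occur.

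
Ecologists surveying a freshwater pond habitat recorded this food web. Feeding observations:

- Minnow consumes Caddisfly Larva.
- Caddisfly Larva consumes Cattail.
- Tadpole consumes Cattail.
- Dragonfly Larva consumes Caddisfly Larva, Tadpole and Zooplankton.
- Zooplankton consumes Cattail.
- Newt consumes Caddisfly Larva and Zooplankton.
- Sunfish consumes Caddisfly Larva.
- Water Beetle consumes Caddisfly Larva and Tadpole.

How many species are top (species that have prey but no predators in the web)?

Top species (has prey, but nothing eats it): Sunfish, Newt, Water Beetle, Dragonfly Larva, Minnow.
Count: 5.

5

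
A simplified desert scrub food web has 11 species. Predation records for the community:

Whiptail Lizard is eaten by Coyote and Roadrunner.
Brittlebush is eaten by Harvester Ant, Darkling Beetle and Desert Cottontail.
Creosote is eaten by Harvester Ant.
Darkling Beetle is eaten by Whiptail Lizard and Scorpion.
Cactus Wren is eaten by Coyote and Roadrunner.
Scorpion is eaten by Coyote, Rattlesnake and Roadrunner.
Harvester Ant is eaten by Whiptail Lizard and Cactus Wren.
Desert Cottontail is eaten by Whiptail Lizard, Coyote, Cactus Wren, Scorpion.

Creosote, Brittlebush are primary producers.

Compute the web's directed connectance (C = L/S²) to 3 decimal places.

C = 0.157

The web has S = 11 species and L = 19 feeding links.
C = L / S² = 19 / 121 = 0.1570 ≈ 0.157.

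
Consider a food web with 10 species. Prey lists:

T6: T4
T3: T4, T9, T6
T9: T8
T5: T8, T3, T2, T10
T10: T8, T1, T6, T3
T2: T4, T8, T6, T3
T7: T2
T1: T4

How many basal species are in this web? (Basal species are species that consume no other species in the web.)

2

Basal species (no prey listed): T4, T8.
Count: 2.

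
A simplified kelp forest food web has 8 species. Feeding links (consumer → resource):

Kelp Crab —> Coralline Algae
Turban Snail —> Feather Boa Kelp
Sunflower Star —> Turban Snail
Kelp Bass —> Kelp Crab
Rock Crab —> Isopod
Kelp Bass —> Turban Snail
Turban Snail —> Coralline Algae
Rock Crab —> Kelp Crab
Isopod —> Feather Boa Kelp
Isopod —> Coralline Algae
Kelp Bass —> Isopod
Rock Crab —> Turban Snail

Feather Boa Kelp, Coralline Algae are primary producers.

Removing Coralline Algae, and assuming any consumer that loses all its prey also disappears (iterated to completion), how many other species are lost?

1

Remove Coralline Algae.
Round 1: Kelp Crab (all prey gone) → extinct.
No further losses. Total secondary extinctions: 1.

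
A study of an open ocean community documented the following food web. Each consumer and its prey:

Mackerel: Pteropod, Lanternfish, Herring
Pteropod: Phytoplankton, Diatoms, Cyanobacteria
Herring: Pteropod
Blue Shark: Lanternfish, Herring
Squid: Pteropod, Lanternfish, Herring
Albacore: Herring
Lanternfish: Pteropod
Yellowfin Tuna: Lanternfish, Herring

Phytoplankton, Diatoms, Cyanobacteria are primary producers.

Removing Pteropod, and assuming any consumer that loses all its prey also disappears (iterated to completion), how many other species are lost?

7

Remove Pteropod.
Round 1: Lanternfish (all prey gone), Herring (all prey gone) → extinct.
Round 2: Albacore (all prey gone), Blue Shark (all prey gone), Squid (all prey gone), Yellowfin Tuna (all prey gone), Mackerel (all prey gone) → extinct.
No further losses. Total secondary extinctions: 7.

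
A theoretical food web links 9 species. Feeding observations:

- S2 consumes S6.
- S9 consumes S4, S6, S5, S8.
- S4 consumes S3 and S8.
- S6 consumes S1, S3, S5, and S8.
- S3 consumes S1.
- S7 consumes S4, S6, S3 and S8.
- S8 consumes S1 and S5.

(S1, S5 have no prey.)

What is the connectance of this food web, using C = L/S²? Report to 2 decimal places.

The web has S = 9 species and L = 18 feeding links.
C = L / S² = 18 / 81 = 0.2222 ≈ 0.22.

C = 0.22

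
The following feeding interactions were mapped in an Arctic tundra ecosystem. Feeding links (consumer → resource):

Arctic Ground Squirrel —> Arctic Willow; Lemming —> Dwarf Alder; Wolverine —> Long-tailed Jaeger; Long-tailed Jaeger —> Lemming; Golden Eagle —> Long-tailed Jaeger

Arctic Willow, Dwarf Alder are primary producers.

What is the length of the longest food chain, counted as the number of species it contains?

One longest chain: Dwarf Alder → Lemming → Long-tailed Jaeger → Golden Eagle.
It has 4 species and 3 links.

4 species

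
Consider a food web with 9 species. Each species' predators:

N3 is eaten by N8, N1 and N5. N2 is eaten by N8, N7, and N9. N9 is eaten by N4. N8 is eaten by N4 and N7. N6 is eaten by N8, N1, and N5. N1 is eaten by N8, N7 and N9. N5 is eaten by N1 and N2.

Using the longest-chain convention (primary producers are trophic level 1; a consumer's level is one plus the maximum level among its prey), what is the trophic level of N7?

N3 is a producer → level 1.
N5 eats N3 (level 1); other prey at levels: N6 1 → level 2.
N1 eats N5 (level 2); other prey at levels: N3 1, N6 1 → level 3.
N8 eats N1 (level 3); other prey at levels: N3 1, N6 1, N2 3 → level 4.
N7 eats N8 (level 4); other prey at levels: N1 3, N2 3 → level 5.

Trophic level 5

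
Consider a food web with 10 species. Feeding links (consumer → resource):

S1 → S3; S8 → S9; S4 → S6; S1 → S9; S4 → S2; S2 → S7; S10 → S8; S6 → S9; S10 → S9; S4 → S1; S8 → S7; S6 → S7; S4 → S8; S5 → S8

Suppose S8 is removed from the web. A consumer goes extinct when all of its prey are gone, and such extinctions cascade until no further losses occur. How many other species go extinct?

Remove S8.
Round 1: S5 (all prey gone) → extinct.
No further losses. Total secondary extinctions: 1.

1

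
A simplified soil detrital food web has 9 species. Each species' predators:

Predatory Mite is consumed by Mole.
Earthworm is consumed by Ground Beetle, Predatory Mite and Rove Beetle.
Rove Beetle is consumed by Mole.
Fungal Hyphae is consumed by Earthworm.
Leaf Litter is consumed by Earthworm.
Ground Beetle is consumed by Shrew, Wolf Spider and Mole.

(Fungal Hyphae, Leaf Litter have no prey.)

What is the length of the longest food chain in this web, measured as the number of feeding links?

One longest chain: Fungal Hyphae → Earthworm → Ground Beetle → Shrew.
It has 4 species and 3 links.

3 links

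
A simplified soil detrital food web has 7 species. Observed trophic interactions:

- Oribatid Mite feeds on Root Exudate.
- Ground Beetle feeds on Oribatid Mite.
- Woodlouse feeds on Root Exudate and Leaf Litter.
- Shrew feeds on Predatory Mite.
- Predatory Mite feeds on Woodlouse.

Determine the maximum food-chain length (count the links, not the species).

3 links

One longest chain: Root Exudate → Woodlouse → Predatory Mite → Shrew.
It has 4 species and 3 links.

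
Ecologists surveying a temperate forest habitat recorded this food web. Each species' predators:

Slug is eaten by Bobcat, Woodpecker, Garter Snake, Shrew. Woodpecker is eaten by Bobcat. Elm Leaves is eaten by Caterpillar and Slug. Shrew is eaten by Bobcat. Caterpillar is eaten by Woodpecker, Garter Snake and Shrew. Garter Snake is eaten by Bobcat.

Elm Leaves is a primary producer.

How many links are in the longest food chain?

One longest chain: Elm Leaves → Slug → Shrew → Bobcat.
It has 4 species and 3 links.

3 links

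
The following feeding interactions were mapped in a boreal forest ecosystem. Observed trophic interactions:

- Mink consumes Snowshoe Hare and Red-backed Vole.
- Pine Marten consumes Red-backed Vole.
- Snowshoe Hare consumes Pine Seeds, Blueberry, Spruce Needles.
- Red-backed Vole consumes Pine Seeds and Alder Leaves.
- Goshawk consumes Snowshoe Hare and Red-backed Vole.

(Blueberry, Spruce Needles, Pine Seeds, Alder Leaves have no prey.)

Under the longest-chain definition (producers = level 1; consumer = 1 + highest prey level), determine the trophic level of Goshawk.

Trophic level 3

Blueberry is a producer → level 1.
Snowshoe Hare eats Blueberry (level 1); other prey at levels: Spruce Needles 1, Pine Seeds 1 → level 2.
Goshawk eats Snowshoe Hare (level 2); other prey at levels: Red-backed Vole 2 → level 3.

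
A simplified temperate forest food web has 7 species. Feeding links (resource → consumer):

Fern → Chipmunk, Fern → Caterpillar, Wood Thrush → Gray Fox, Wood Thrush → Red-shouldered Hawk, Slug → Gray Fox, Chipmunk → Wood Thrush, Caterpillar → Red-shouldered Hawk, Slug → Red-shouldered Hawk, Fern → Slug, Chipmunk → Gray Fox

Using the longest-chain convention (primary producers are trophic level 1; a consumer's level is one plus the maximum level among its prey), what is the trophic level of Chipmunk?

Fern is a producer → level 1.
Chipmunk eats Fern → level 2.

Trophic level 2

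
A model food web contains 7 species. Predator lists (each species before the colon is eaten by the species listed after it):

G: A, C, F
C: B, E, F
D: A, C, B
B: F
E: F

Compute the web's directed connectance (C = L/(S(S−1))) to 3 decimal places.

C = 0.262

The web has S = 7 species and L = 11 feeding links.
C = L / (S(S−1)) = 11 / 42 = 0.2619 ≈ 0.262.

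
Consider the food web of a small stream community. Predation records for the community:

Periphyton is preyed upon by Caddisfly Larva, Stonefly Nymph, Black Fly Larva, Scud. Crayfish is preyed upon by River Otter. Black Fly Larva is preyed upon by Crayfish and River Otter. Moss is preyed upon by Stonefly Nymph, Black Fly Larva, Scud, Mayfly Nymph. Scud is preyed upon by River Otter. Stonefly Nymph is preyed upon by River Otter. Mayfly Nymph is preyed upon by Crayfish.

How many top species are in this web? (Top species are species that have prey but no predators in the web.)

2

Top species (has prey, but nothing eats it): Caddisfly Larva, River Otter.
Count: 2.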